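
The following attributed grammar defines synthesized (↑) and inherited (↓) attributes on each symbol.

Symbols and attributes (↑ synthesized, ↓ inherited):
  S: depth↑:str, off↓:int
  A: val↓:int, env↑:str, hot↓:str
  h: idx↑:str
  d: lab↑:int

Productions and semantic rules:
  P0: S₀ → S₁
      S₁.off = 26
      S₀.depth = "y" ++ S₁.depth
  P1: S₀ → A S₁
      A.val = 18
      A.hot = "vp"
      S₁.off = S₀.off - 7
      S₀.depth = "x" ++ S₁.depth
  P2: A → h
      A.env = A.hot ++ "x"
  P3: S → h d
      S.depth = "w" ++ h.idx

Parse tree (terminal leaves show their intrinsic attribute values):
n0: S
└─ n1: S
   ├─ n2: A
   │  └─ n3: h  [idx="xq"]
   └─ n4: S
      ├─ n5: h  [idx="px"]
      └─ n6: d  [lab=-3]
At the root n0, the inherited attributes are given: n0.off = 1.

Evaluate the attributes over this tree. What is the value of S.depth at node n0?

"yxwpx"

1. n0.off = 1  [given at root]
2. n1.off = 26  [26]
3. n2.val = 18  [18]
4. n2.hot = "vp"  ["vp"]
5. n3.idx = "xq"  [terminal]
6. n2.env = "vpx"  [A.hot ++ "x"]
7. n4.off = 19  [S₀.off - 7]
8. n5.idx = "px"  [terminal]
9. n6.lab = -3  [terminal]
10. n4.depth = "wpx"  ["w" ++ h.idx]
11. n1.depth = "xwpx"  ["x" ++ S₁.depth]
12. n0.depth = "yxwpx"  ["y" ++ S₁.depth]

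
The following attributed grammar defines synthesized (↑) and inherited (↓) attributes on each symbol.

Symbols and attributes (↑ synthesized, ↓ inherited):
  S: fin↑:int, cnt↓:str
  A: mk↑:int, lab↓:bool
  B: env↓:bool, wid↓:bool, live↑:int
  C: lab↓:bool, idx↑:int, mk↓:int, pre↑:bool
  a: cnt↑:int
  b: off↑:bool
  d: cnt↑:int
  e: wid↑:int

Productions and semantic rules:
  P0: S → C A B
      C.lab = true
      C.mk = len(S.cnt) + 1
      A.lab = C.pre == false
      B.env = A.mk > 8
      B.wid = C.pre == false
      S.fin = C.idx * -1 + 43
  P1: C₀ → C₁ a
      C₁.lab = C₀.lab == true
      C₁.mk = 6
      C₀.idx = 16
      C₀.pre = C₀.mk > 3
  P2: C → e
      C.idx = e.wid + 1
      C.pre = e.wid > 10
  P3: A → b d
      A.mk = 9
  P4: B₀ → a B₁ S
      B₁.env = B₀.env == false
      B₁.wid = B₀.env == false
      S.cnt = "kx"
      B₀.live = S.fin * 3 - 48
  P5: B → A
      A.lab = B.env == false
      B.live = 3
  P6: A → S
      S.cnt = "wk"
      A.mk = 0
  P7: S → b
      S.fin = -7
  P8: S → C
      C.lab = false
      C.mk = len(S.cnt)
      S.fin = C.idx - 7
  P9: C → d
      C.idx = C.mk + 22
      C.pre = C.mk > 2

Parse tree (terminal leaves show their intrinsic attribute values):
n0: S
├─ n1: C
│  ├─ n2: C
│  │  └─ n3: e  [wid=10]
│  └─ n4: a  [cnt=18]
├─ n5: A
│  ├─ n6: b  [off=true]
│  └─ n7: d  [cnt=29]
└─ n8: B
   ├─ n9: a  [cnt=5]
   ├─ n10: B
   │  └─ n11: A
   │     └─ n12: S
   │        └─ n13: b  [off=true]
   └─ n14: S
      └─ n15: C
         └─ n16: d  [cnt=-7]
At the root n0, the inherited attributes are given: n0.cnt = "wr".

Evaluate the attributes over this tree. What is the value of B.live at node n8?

1. n0.cnt = "wr"  [given at root]
2. n1.lab = true  [true]
3. n1.mk = 3  [len(S.cnt) + 1]
4. n2.lab = true  [C₀.lab == true]
5. n2.mk = 6  [6]
6. n3.wid = 10  [terminal]
7. n2.idx = 11  [e.wid + 1]
8. n2.pre = false  [e.wid > 10]
9. n4.cnt = 18  [terminal]
10. n1.idx = 16  [16]
11. n1.pre = false  [C₀.mk > 3]
12. n5.lab = true  [C.pre == false]
13. n6.off = true  [terminal]
14. n7.cnt = 29  [terminal]
15. n5.mk = 9  [9]
16. n8.env = true  [A.mk > 8]
17. n8.wid = true  [C.pre == false]
18. n9.cnt = 5  [terminal]
19. n10.env = false  [B₀.env == false]
20. n10.wid = false  [B₀.env == false]
21. n11.lab = true  [B.env == false]
22. n12.cnt = "wk"  ["wk"]
23. n13.off = true  [terminal]
24. n12.fin = -7  [-7]
25. n11.mk = 0  [0]
26. n10.live = 3  [3]
27. n14.cnt = "kx"  ["kx"]
28. n15.lab = false  [false]
29. n15.mk = 2  [len(S.cnt)]
30. n16.cnt = -7  [terminal]
31. n15.idx = 24  [C.mk + 22]
32. n15.pre = false  [C.mk > 2]
33. n14.fin = 17  [C.idx - 7]
34. n8.live = 3  [S.fin * 3 - 48]
35. n0.fin = 27  [C.idx * -1 + 43]

3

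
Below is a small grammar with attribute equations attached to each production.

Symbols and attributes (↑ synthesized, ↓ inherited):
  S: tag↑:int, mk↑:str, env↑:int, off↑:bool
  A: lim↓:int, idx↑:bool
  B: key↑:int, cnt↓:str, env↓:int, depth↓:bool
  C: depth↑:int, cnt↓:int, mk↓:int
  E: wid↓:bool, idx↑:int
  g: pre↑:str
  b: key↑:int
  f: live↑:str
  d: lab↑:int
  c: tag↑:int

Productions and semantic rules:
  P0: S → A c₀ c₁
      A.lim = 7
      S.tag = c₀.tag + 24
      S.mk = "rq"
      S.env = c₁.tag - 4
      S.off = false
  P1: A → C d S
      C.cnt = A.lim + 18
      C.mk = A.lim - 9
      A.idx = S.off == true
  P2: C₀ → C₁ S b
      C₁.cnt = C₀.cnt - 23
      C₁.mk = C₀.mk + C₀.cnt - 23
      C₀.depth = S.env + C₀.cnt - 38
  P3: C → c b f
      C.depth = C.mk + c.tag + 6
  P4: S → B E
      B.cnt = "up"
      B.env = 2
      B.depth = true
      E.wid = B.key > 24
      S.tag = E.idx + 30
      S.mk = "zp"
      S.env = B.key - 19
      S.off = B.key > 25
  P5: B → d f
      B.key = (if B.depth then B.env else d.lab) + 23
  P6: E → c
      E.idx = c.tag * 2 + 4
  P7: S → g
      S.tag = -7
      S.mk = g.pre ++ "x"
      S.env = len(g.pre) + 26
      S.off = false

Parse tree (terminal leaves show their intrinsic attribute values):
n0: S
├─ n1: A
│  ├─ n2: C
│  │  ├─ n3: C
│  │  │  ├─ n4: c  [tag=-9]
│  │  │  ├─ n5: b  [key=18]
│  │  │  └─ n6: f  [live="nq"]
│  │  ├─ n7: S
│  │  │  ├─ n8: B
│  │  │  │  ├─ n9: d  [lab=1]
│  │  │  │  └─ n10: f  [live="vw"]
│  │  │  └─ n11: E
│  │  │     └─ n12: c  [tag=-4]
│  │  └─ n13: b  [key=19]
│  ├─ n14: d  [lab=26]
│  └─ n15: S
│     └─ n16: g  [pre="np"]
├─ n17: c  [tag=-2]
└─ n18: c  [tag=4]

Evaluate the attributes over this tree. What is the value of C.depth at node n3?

-3

1. n1.lim = 7  [7]
2. n2.cnt = 25  [A.lim + 18]
3. n2.mk = -2  [A.lim - 9]
4. n3.cnt = 2  [C₀.cnt - 23]
5. n3.mk = 0  [C₀.mk + C₀.cnt - 23]
6. n4.tag = -9  [terminal]
7. n5.key = 18  [terminal]
8. n6.live = "nq"  [terminal]
9. n3.depth = -3  [C.mk + c.tag + 6]
10. n8.cnt = "up"  ["up"]
11. n8.env = 2  [2]
12. n8.depth = true  [true]
13. n9.lab = 1  [terminal]
14. n10.live = "vw"  [terminal]
15. n8.key = 25  [(if B.depth then B.env else d.lab) + 23]
16. n11.wid = true  [B.key > 24]
17. n12.tag = -4  [terminal]
18. n11.idx = -4  [c.tag * 2 + 4]
19. n7.tag = 26  [E.idx + 30]
20. n7.mk = "zp"  ["zp"]
21. n7.env = 6  [B.key - 19]
22. n7.off = false  [B.key > 25]
23. n13.key = 19  [terminal]
24. n2.depth = -7  [S.env + C₀.cnt - 38]
25. n14.lab = 26  [terminal]
26. n16.pre = "np"  [terminal]
27. n15.tag = -7  [-7]
28. n15.mk = "npx"  [g.pre ++ "x"]
29. n15.env = 28  [len(g.pre) + 26]
30. n15.off = false  [false]
31. n1.idx = false  [S.off == true]
32. n17.tag = -2  [terminal]
33. n18.tag = 4  [terminal]
34. n0.tag = 22  [c₀.tag + 24]
35. n0.mk = "rq"  ["rq"]
36. n0.env = 0  [c₁.tag - 4]
37. n0.off = false  [false]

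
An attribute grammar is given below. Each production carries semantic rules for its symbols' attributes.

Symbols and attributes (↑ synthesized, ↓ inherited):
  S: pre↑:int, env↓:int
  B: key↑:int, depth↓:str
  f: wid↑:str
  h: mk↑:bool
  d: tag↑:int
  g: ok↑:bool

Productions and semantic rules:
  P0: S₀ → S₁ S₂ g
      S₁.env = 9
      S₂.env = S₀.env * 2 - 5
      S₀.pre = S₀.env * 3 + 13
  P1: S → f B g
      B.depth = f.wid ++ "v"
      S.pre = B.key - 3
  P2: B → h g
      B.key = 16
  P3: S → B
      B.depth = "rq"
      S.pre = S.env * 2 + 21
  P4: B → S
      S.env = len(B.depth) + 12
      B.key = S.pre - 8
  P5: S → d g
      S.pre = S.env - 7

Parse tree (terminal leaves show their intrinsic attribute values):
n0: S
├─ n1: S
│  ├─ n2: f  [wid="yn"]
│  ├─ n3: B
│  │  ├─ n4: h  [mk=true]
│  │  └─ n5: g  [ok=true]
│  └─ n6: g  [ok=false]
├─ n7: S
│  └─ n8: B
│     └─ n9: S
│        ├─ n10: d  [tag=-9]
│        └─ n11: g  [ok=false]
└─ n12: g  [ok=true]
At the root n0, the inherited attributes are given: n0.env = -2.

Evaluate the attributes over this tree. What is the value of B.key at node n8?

1. n0.env = -2  [given at root]
2. n1.env = 9  [9]
3. n2.wid = "yn"  [terminal]
4. n3.depth = "ynv"  [f.wid ++ "v"]
5. n4.mk = true  [terminal]
6. n5.ok = true  [terminal]
7. n3.key = 16  [16]
8. n6.ok = false  [terminal]
9. n1.pre = 13  [B.key - 3]
10. n7.env = -9  [S₀.env * 2 - 5]
11. n8.depth = "rq"  ["rq"]
12. n9.env = 14  [len(B.depth) + 12]
13. n10.tag = -9  [terminal]
14. n11.ok = false  [terminal]
15. n9.pre = 7  [S.env - 7]
16. n8.key = -1  [S.pre - 8]
17. n7.pre = 3  [S.env * 2 + 21]
18. n12.ok = true  [terminal]
19. n0.pre = 7  [S₀.env * 3 + 13]

-1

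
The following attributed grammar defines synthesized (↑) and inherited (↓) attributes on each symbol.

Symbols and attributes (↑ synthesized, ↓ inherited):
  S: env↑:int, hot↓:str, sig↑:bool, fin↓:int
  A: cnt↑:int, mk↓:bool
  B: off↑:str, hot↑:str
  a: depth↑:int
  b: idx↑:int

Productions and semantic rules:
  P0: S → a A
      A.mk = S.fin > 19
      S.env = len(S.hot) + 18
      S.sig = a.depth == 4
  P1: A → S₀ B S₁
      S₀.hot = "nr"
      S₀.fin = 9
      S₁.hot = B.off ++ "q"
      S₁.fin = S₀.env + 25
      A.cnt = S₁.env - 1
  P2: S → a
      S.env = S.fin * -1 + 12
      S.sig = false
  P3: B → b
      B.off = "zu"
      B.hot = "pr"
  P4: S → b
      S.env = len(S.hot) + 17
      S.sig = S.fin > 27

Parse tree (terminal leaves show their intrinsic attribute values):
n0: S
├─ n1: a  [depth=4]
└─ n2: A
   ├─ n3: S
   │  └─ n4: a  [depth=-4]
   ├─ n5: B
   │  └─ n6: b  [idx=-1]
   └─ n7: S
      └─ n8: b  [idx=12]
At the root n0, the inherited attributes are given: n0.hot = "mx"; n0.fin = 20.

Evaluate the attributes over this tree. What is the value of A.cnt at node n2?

19

1. n0.hot = "mx"  [given at root]
2. n0.fin = 20  [given at root]
3. n1.depth = 4  [terminal]
4. n2.mk = true  [S.fin > 19]
5. n3.hot = "nr"  ["nr"]
6. n3.fin = 9  [9]
7. n4.depth = -4  [terminal]
8. n3.env = 3  [S.fin * -1 + 12]
9. n3.sig = false  [false]
10. n6.idx = -1  [terminal]
11. n5.off = "zu"  ["zu"]
12. n5.hot = "pr"  ["pr"]
13. n7.hot = "zuq"  [B.off ++ "q"]
14. n7.fin = 28  [S₀.env + 25]
15. n8.idx = 12  [terminal]
16. n7.env = 20  [len(S.hot) + 17]
17. n7.sig = true  [S.fin > 27]
18. n2.cnt = 19  [S₁.env - 1]
19. n0.env = 20  [len(S.hot) + 18]
20. n0.sig = true  [a.depth == 4]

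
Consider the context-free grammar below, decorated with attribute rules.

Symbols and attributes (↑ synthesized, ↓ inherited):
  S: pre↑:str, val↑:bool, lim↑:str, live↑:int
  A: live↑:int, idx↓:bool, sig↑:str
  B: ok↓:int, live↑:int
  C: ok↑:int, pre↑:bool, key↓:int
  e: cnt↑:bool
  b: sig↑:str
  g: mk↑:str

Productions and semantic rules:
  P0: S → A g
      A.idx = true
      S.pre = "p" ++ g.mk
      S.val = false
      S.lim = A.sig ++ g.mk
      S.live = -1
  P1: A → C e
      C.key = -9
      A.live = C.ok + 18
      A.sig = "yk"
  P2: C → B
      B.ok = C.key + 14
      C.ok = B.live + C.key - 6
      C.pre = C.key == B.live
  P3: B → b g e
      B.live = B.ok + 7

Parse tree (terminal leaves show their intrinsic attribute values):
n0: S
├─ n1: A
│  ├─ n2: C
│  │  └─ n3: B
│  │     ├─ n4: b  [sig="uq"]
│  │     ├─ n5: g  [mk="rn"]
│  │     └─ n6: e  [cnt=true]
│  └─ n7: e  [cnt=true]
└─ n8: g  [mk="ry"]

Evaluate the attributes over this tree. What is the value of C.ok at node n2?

1. n1.idx = true  [true]
2. n2.key = -9  [-9]
3. n3.ok = 5  [C.key + 14]
4. n4.sig = "uq"  [terminal]
5. n5.mk = "rn"  [terminal]
6. n6.cnt = true  [terminal]
7. n3.live = 12  [B.ok + 7]
8. n2.ok = -3  [B.live + C.key - 6]
9. n2.pre = false  [C.key == B.live]
10. n7.cnt = true  [terminal]
11. n1.live = 15  [C.ok + 18]
12. n1.sig = "yk"  ["yk"]
13. n8.mk = "ry"  [terminal]
14. n0.pre = "pry"  ["p" ++ g.mk]
15. n0.val = false  [false]
16. n0.lim = "ykry"  [A.sig ++ g.mk]
17. n0.live = -1  [-1]

-3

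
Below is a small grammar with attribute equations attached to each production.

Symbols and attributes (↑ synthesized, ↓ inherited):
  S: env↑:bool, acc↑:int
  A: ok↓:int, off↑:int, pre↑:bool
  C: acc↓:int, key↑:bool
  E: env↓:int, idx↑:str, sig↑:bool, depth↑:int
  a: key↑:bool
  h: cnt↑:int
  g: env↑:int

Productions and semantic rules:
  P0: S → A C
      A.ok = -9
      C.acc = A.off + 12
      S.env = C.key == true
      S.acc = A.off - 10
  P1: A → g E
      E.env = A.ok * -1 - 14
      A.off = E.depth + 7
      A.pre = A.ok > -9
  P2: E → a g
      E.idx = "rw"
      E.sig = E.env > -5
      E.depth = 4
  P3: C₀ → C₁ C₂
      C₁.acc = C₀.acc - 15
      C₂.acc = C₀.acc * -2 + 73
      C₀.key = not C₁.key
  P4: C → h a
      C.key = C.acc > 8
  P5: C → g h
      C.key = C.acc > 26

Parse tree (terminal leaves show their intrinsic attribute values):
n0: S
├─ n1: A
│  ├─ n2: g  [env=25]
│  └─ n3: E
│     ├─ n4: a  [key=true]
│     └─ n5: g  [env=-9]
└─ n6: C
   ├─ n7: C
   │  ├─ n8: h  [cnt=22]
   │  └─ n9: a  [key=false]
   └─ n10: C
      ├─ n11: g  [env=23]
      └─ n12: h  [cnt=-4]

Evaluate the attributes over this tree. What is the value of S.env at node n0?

1. n1.ok = -9  [-9]
2. n2.env = 25  [terminal]
3. n3.env = -5  [A.ok * -1 - 14]
4. n4.key = true  [terminal]
5. n5.env = -9  [terminal]
6. n3.idx = "rw"  ["rw"]
7. n3.sig = false  [E.env > -5]
8. n3.depth = 4  [4]
9. n1.off = 11  [E.depth + 7]
10. n1.pre = false  [A.ok > -9]
11. n6.acc = 23  [A.off + 12]
12. n7.acc = 8  [C₀.acc - 15]
13. n8.cnt = 22  [terminal]
14. n9.key = false  [terminal]
15. n7.key = false  [C.acc > 8]
16. n10.acc = 27  [C₀.acc * -2 + 73]
17. n11.env = 23  [terminal]
18. n12.cnt = -4  [terminal]
19. n10.key = true  [C.acc > 26]
20. n6.key = true  [not C₁.key]
21. n0.env = true  [C.key == true]
22. n0.acc = 1  [A.off - 10]

true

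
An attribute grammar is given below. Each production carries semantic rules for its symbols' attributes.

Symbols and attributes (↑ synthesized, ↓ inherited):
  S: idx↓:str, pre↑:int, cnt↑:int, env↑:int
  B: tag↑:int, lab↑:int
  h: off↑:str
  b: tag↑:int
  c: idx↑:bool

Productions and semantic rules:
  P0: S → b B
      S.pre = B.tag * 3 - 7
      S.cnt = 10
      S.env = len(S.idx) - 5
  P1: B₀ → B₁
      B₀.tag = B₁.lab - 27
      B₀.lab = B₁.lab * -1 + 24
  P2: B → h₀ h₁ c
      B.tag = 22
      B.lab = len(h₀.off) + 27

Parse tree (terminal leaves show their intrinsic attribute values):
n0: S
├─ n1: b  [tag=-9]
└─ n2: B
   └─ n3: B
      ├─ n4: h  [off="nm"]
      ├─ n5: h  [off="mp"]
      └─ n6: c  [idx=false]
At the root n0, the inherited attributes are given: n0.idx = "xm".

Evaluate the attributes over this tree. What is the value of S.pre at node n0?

1. n0.idx = "xm"  [given at root]
2. n1.tag = -9  [terminal]
3. n4.off = "nm"  [terminal]
4. n5.off = "mp"  [terminal]
5. n6.idx = false  [terminal]
6. n3.tag = 22  [22]
7. n3.lab = 29  [len(h₀.off) + 27]
8. n2.tag = 2  [B₁.lab - 27]
9. n2.lab = -5  [B₁.lab * -1 + 24]
10. n0.pre = -1  [B.tag * 3 - 7]
11. n0.cnt = 10  [10]
12. n0.env = -3  [len(S.idx) - 5]

-1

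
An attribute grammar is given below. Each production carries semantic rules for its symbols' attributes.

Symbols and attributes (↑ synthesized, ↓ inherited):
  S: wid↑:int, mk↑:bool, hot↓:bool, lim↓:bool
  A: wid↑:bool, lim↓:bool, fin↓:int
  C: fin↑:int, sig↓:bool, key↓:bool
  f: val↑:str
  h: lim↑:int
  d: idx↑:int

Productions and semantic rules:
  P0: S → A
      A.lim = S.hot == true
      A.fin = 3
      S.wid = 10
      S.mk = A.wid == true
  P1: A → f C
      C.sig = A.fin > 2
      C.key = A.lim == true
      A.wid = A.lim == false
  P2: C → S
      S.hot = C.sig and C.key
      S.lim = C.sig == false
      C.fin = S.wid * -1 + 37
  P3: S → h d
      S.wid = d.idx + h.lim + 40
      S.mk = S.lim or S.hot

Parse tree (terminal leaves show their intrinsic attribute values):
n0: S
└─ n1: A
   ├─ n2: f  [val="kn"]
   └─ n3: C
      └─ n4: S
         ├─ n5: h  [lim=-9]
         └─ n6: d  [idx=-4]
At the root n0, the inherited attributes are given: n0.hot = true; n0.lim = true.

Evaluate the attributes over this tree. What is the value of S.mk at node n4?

true

1. n0.hot = true  [given at root]
2. n0.lim = true  [given at root]
3. n1.lim = true  [S.hot == true]
4. n1.fin = 3  [3]
5. n2.val = "kn"  [terminal]
6. n3.sig = true  [A.fin > 2]
7. n3.key = true  [A.lim == true]
8. n4.hot = true  [C.sig and C.key]
9. n4.lim = false  [C.sig == false]
10. n5.lim = -9  [terminal]
11. n6.idx = -4  [terminal]
12. n4.wid = 27  [d.idx + h.lim + 40]
13. n4.mk = true  [S.lim or S.hot]
14. n3.fin = 10  [S.wid * -1 + 37]
15. n1.wid = false  [A.lim == false]
16. n0.wid = 10  [10]
17. n0.mk = false  [A.wid == true]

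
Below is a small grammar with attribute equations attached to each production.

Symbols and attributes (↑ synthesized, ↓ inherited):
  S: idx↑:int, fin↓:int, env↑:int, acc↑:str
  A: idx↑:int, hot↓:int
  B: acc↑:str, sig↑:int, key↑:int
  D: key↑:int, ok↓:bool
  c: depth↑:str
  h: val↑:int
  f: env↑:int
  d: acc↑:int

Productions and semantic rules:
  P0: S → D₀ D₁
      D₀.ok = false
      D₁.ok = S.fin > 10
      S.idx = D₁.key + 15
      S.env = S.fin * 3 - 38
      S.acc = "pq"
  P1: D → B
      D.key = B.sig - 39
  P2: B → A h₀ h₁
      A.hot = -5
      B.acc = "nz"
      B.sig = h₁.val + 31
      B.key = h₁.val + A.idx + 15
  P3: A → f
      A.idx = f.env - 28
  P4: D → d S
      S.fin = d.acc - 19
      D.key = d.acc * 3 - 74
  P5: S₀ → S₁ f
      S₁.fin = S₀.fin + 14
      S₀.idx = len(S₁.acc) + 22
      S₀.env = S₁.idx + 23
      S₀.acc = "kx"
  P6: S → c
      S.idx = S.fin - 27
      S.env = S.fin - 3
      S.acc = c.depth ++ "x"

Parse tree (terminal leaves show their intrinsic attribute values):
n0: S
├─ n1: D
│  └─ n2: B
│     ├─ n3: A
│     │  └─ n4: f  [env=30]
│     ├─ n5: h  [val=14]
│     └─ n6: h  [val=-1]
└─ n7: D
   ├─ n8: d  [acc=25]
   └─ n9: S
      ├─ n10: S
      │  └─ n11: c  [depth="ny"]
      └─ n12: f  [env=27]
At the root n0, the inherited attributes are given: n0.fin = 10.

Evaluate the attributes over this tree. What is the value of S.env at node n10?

17

1. n0.fin = 10  [given at root]
2. n1.ok = false  [false]
3. n3.hot = -5  [-5]
4. n4.env = 30  [terminal]
5. n3.idx = 2  [f.env - 28]
6. n5.val = 14  [terminal]
7. n6.val = -1  [terminal]
8. n2.acc = "nz"  ["nz"]
9. n2.sig = 30  [h₁.val + 31]
10. n2.key = 16  [h₁.val + A.idx + 15]
11. n1.key = -9  [B.sig - 39]
12. n7.ok = false  [S.fin > 10]
13. n8.acc = 25  [terminal]
14. n9.fin = 6  [d.acc - 19]
15. n10.fin = 20  [S₀.fin + 14]
16. n11.depth = "ny"  [terminal]
17. n10.idx = -7  [S.fin - 27]
18. n10.env = 17  [S.fin - 3]
19. n10.acc = "nyx"  [c.depth ++ "x"]
20. n12.env = 27  [terminal]
21. n9.idx = 25  [len(S₁.acc) + 22]
22. n9.env = 16  [S₁.idx + 23]
23. n9.acc = "kx"  ["kx"]
24. n7.key = 1  [d.acc * 3 - 74]
25. n0.idx = 16  [D₁.key + 15]
26. n0.env = -8  [S.fin * 3 - 38]
27. n0.acc = "pq"  ["pq"]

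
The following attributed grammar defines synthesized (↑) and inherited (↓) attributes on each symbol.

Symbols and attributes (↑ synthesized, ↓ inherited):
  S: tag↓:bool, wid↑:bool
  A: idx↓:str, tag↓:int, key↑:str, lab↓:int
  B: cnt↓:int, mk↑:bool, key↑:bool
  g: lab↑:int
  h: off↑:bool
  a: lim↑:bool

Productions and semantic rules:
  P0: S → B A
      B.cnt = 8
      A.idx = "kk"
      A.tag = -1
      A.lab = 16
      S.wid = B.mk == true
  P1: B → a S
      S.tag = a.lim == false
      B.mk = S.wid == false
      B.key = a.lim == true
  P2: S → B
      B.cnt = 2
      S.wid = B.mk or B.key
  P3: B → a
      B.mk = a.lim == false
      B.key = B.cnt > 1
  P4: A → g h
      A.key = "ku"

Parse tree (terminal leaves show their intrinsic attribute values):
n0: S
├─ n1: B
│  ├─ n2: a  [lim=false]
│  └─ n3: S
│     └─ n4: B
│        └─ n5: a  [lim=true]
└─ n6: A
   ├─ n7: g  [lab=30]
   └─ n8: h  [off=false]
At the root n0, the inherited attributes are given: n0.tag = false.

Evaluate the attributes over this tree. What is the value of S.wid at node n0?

false

1. n0.tag = false  [given at root]
2. n1.cnt = 8  [8]
3. n2.lim = false  [terminal]
4. n3.tag = true  [a.lim == false]
5. n4.cnt = 2  [2]
6. n5.lim = true  [terminal]
7. n4.mk = false  [a.lim == false]
8. n4.key = true  [B.cnt > 1]
9. n3.wid = true  [B.mk or B.key]
10. n1.mk = false  [S.wid == false]
11. n1.key = false  [a.lim == true]
12. n6.idx = "kk"  ["kk"]
13. n6.tag = -1  [-1]
14. n6.lab = 16  [16]
15. n7.lab = 30  [terminal]
16. n8.off = false  [terminal]
17. n6.key = "ku"  ["ku"]
18. n0.wid = false  [B.mk == true]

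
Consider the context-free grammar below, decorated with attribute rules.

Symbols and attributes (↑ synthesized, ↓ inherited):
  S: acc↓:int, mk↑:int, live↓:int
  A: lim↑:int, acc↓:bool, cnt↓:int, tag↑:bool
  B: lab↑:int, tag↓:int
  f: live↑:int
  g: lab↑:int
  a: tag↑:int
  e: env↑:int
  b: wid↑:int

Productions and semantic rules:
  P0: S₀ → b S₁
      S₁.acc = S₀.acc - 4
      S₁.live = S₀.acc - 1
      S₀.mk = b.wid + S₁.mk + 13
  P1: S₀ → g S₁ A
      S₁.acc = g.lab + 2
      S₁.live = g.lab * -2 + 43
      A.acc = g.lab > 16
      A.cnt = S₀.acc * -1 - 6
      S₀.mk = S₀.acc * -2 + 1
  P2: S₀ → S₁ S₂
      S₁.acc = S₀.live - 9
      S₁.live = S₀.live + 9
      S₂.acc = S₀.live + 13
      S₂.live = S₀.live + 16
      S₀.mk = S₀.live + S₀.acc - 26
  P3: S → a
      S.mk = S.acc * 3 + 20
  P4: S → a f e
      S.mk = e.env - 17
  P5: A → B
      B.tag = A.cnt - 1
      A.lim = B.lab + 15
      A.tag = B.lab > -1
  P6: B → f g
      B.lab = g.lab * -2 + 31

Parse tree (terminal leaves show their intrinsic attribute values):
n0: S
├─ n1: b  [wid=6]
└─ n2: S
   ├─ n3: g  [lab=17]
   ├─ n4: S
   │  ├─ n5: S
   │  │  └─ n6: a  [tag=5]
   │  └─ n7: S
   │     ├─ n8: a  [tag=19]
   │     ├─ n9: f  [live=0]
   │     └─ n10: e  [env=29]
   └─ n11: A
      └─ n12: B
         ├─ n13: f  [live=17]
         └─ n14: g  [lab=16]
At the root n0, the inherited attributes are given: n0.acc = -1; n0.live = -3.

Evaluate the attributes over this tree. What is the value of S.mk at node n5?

20

1. n0.acc = -1  [given at root]
2. n0.live = -3  [given at root]
3. n1.wid = 6  [terminal]
4. n2.acc = -5  [S₀.acc - 4]
5. n2.live = -2  [S₀.acc - 1]
6. n3.lab = 17  [terminal]
7. n4.acc = 19  [g.lab + 2]
8. n4.live = 9  [g.lab * -2 + 43]
9. n5.acc = 0  [S₀.live - 9]
10. n5.live = 18  [S₀.live + 9]
11. n6.tag = 5  [terminal]
12. n5.mk = 20  [S.acc * 3 + 20]
13. n7.acc = 22  [S₀.live + 13]
14. n7.live = 25  [S₀.live + 16]
15. n8.tag = 19  [terminal]
16. n9.live = 0  [terminal]
17. n10.env = 29  [terminal]
18. n7.mk = 12  [e.env - 17]
19. n4.mk = 2  [S₀.live + S₀.acc - 26]
20. n11.acc = true  [g.lab > 16]
21. n11.cnt = -1  [S₀.acc * -1 - 6]
22. n12.tag = -2  [A.cnt - 1]
23. n13.live = 17  [terminal]
24. n14.lab = 16  [terminal]
25. n12.lab = -1  [g.lab * -2 + 31]
26. n11.lim = 14  [B.lab + 15]
27. n11.tag = false  [B.lab > -1]
28. n2.mk = 11  [S₀.acc * -2 + 1]
29. n0.mk = 30  [b.wid + S₁.mk + 13]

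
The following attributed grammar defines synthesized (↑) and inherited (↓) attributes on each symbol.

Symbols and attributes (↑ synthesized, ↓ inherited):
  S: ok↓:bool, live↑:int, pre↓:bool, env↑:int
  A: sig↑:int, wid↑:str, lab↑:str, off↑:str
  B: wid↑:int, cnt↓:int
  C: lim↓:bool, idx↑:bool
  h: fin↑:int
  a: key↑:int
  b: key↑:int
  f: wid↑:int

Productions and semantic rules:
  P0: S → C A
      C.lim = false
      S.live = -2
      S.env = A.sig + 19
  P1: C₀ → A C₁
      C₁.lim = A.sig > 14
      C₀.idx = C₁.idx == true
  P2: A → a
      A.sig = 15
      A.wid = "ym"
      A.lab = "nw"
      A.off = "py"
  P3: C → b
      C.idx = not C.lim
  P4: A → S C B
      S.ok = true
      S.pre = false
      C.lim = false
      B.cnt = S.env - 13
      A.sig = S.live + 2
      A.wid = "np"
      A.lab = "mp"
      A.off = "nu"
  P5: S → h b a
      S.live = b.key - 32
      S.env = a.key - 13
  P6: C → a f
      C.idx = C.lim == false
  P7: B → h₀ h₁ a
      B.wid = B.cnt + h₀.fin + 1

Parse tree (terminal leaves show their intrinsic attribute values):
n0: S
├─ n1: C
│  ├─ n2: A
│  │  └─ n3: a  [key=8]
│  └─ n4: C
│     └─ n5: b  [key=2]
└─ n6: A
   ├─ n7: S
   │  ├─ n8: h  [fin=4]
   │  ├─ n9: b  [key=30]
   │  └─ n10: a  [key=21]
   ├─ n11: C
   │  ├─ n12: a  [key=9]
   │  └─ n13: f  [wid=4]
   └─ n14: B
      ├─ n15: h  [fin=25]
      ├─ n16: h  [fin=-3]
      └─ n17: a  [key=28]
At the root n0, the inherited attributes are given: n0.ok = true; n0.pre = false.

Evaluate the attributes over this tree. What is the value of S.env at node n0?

19

1. n0.ok = true  [given at root]
2. n0.pre = false  [given at root]
3. n1.lim = false  [false]
4. n3.key = 8  [terminal]
5. n2.sig = 15  [15]
6. n2.wid = "ym"  ["ym"]
7. n2.lab = "nw"  ["nw"]
8. n2.off = "py"  ["py"]
9. n4.lim = true  [A.sig > 14]
10. n5.key = 2  [terminal]
11. n4.idx = false  [not C.lim]
12. n1.idx = false  [C₁.idx == true]
13. n7.ok = true  [true]
14. n7.pre = false  [false]
15. n8.fin = 4  [terminal]
16. n9.key = 30  [terminal]
17. n10.key = 21  [terminal]
18. n7.live = -2  [b.key - 32]
19. n7.env = 8  [a.key - 13]
20. n11.lim = false  [false]
21. n12.key = 9  [terminal]
22. n13.wid = 4  [terminal]
23. n11.idx = true  [C.lim == false]
24. n14.cnt = -5  [S.env - 13]
25. n15.fin = 25  [terminal]
26. n16.fin = -3  [terminal]
27. n17.key = 28  [terminal]
28. n14.wid = 21  [B.cnt + h₀.fin + 1]
29. n6.sig = 0  [S.live + 2]
30. n6.wid = "np"  ["np"]
31. n6.lab = "mp"  ["mp"]
32. n6.off = "nu"  ["nu"]
33. n0.live = -2  [-2]
34. n0.env = 19  [A.sig + 19]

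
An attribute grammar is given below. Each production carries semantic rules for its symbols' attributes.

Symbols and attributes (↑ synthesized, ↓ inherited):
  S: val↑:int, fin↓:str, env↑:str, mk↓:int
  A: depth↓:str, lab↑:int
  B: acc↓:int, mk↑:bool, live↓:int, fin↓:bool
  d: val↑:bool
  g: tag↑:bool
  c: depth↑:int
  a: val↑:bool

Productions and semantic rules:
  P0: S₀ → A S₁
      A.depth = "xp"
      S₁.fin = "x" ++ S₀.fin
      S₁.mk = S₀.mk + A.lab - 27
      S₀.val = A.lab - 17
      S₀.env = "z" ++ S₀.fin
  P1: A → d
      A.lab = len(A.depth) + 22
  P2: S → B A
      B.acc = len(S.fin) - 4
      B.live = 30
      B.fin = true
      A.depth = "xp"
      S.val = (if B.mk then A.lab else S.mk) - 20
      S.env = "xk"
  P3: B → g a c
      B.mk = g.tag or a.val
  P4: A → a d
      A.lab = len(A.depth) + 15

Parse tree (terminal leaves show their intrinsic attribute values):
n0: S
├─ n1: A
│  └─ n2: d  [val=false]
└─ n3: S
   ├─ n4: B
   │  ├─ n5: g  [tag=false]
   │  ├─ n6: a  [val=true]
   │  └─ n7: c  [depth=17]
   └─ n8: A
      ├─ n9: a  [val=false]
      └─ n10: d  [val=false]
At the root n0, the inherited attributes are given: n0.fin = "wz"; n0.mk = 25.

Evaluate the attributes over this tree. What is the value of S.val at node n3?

-3

1. n0.fin = "wz"  [given at root]
2. n0.mk = 25  [given at root]
3. n1.depth = "xp"  ["xp"]
4. n2.val = false  [terminal]
5. n1.lab = 24  [len(A.depth) + 22]
6. n3.fin = "xwz"  ["x" ++ S₀.fin]
7. n3.mk = 22  [S₀.mk + A.lab - 27]
8. n4.acc = -1  [len(S.fin) - 4]
9. n4.live = 30  [30]
10. n4.fin = true  [true]
11. n5.tag = false  [terminal]
12. n6.val = true  [terminal]
13. n7.depth = 17  [terminal]
14. n4.mk = true  [g.tag or a.val]
15. n8.depth = "xp"  ["xp"]
16. n9.val = false  [terminal]
17. n10.val = false  [terminal]
18. n8.lab = 17  [len(A.depth) + 15]
19. n3.val = -3  [(if B.mk then A.lab else S.mk) - 20]
20. n3.env = "xk"  ["xk"]
21. n0.val = 7  [A.lab - 17]
22. n0.env = "zwz"  ["z" ++ S₀.fin]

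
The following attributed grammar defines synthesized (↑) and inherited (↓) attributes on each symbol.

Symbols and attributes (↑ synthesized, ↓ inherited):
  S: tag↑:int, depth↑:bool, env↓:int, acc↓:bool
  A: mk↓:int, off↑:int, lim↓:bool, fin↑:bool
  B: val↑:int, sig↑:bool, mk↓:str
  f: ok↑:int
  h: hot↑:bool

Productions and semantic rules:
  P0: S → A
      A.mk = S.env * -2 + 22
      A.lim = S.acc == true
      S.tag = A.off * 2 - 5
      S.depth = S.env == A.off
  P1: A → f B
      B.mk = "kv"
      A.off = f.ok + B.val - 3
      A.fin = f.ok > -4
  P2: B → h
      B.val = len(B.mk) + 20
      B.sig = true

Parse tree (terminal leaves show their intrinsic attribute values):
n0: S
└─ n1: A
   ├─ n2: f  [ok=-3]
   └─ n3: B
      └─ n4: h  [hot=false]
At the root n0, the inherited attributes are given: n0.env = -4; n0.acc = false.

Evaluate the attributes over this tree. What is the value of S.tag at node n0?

1. n0.env = -4  [given at root]
2. n0.acc = false  [given at root]
3. n1.mk = 30  [S.env * -2 + 22]
4. n1.lim = false  [S.acc == true]
5. n2.ok = -3  [terminal]
6. n3.mk = "kv"  ["kv"]
7. n4.hot = false  [terminal]
8. n3.val = 22  [len(B.mk) + 20]
9. n3.sig = true  [true]
10. n1.off = 16  [f.ok + B.val - 3]
11. n1.fin = true  [f.ok > -4]
12. n0.tag = 27  [A.off * 2 - 5]
13. n0.depth = false  [S.env == A.off]

27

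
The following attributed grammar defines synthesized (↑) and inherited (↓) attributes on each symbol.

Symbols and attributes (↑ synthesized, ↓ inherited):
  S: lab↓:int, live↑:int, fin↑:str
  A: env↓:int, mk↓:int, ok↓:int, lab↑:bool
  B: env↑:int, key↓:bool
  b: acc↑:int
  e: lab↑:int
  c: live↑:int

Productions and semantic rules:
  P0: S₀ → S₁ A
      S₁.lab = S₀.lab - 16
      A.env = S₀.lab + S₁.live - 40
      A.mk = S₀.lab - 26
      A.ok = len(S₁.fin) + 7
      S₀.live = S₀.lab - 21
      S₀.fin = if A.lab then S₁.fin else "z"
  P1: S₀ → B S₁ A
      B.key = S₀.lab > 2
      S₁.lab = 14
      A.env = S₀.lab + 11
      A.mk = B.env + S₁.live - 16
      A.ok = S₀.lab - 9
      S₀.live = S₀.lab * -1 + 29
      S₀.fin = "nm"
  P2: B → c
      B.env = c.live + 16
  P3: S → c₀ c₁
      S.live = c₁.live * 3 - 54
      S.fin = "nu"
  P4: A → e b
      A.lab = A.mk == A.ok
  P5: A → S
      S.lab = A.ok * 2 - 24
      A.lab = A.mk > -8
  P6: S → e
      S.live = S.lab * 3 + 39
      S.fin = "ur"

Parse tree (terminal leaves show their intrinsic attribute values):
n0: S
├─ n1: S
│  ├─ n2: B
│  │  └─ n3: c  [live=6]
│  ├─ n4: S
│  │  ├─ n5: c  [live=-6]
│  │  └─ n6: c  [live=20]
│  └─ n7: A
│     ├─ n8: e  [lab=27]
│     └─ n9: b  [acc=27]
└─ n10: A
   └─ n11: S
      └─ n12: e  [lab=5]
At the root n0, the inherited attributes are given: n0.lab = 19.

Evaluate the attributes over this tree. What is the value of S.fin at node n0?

"nm"

1. n0.lab = 19  [given at root]
2. n1.lab = 3  [S₀.lab - 16]
3. n2.key = true  [S₀.lab > 2]
4. n3.live = 6  [terminal]
5. n2.env = 22  [c.live + 16]
6. n4.lab = 14  [14]
7. n5.live = -6  [terminal]
8. n6.live = 20  [terminal]
9. n4.live = 6  [c₁.live * 3 - 54]
10. n4.fin = "nu"  ["nu"]
11. n7.env = 14  [S₀.lab + 11]
12. n7.mk = 12  [B.env + S₁.live - 16]
13. n7.ok = -6  [S₀.lab - 9]
14. n8.lab = 27  [terminal]
15. n9.acc = 27  [terminal]
16. n7.lab = false  [A.mk == A.ok]
17. n1.live = 26  [S₀.lab * -1 + 29]
18. n1.fin = "nm"  ["nm"]
19. n10.env = 5  [S₀.lab + S₁.live - 40]
20. n10.mk = -7  [S₀.lab - 26]
21. n10.ok = 9  [len(S₁.fin) + 7]
22. n11.lab = -6  [A.ok * 2 - 24]
23. n12.lab = 5  [terminal]
24. n11.live = 21  [S.lab * 3 + 39]
25. n11.fin = "ur"  ["ur"]
26. n10.lab = true  [A.mk > -8]
27. n0.live = -2  [S₀.lab - 21]
28. n0.fin = "nm"  [if A.lab then S₁.fin else "z"]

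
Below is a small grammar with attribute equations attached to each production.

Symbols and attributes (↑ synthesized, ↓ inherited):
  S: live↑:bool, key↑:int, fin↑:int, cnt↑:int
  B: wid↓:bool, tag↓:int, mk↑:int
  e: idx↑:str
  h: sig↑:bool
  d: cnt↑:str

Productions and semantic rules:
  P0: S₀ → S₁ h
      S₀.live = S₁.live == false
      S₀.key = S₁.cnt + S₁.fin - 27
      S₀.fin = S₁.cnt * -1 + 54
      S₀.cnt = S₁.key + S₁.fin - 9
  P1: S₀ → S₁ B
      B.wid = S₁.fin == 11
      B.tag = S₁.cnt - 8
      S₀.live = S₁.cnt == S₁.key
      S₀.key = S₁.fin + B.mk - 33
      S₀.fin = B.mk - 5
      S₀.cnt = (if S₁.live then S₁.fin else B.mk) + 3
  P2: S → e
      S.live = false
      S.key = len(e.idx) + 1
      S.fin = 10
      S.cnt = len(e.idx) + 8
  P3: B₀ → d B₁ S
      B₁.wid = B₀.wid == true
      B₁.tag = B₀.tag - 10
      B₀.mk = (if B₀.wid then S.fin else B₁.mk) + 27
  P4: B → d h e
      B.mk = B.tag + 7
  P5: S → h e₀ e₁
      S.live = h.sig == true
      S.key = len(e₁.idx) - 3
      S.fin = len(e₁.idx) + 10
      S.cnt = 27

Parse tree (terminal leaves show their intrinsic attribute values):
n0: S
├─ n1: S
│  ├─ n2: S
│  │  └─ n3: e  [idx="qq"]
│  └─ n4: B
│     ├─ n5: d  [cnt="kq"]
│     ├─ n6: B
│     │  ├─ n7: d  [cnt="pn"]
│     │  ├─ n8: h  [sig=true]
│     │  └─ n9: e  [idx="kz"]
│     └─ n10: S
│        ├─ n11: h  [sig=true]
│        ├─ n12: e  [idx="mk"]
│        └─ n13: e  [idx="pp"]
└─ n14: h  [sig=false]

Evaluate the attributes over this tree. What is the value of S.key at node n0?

1. n3.idx = "qq"  [terminal]
2. n2.live = false  [false]
3. n2.key = 3  [len(e.idx) + 1]
4. n2.fin = 10  [10]
5. n2.cnt = 10  [len(e.idx) + 8]
6. n4.wid = false  [S₁.fin == 11]
7. n4.tag = 2  [S₁.cnt - 8]
8. n5.cnt = "kq"  [terminal]
9. n6.wid = false  [B₀.wid == true]
10. n6.tag = -8  [B₀.tag - 10]
11. n7.cnt = "pn"  [terminal]
12. n8.sig = true  [terminal]
13. n9.idx = "kz"  [terminal]
14. n6.mk = -1  [B.tag + 7]
15. n11.sig = true  [terminal]
16. n12.idx = "mk"  [terminal]
17. n13.idx = "pp"  [terminal]
18. n10.live = true  [h.sig == true]
19. n10.key = -1  [len(e₁.idx) - 3]
20. n10.fin = 12  [len(e₁.idx) + 10]
21. n10.cnt = 27  [27]
22. n4.mk = 26  [(if B₀.wid then S.fin else B₁.mk) + 27]
23. n1.live = false  [S₁.cnt == S₁.key]
24. n1.key = 3  [S₁.fin + B.mk - 33]
25. n1.fin = 21  [B.mk - 5]
26. n1.cnt = 29  [(if S₁.live then S₁.fin else B.mk) + 3]
27. n14.sig = false  [terminal]
28. n0.live = true  [S₁.live == false]
29. n0.key = 23  [S₁.cnt + S₁.fin - 27]
30. n0.fin = 25  [S₁.cnt * -1 + 54]
31. n0.cnt = 15  [S₁.key + S₁.fin - 9]

23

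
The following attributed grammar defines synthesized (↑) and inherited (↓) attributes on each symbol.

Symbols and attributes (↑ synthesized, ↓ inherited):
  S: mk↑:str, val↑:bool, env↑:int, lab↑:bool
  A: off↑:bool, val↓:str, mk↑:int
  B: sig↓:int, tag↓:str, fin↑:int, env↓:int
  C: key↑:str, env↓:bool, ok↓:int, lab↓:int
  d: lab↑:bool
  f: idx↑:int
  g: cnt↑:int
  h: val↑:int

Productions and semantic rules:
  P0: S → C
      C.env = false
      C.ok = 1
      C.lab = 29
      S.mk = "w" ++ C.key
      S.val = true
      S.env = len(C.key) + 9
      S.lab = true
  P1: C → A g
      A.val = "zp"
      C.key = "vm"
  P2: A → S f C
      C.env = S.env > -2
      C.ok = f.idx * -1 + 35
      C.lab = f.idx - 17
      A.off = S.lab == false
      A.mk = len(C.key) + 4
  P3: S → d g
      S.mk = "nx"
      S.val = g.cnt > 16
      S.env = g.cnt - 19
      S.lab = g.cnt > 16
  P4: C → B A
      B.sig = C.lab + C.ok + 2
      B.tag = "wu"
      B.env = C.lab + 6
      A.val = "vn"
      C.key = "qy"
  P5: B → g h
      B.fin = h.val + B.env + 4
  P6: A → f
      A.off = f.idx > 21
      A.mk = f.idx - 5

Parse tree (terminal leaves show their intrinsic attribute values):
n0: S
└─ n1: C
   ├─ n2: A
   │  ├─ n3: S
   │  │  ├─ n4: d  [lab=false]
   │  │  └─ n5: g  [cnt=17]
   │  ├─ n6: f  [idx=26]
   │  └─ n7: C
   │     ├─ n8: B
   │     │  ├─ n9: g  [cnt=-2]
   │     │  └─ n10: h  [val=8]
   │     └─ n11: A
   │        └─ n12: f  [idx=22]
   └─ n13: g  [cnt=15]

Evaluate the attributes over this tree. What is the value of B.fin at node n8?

1. n1.env = false  [false]
2. n1.ok = 1  [1]
3. n1.lab = 29  [29]
4. n2.val = "zp"  ["zp"]
5. n4.lab = false  [terminal]
6. n5.cnt = 17  [terminal]
7. n3.mk = "nx"  ["nx"]
8. n3.val = true  [g.cnt > 16]
9. n3.env = -2  [g.cnt - 19]
10. n3.lab = true  [g.cnt > 16]
11. n6.idx = 26  [terminal]
12. n7.env = false  [S.env > -2]
13. n7.ok = 9  [f.idx * -1 + 35]
14. n7.lab = 9  [f.idx - 17]
15. n8.sig = 20  [C.lab + C.ok + 2]
16. n8.tag = "wu"  ["wu"]
17. n8.env = 15  [C.lab + 6]
18. n9.cnt = -2  [terminal]
19. n10.val = 8  [terminal]
20. n8.fin = 27  [h.val + B.env + 4]
21. n11.val = "vn"  ["vn"]
22. n12.idx = 22  [terminal]
23. n11.off = true  [f.idx > 21]
24. n11.mk = 17  [f.idx - 5]
25. n7.key = "qy"  ["qy"]
26. n2.off = false  [S.lab == false]
27. n2.mk = 6  [len(C.key) + 4]
28. n13.cnt = 15  [terminal]
29. n1.key = "vm"  ["vm"]
30. n0.mk = "wvm"  ["w" ++ C.key]
31. n0.val = true  [true]
32. n0.env = 11  [len(C.key) + 9]
33. n0.lab = true  [true]

27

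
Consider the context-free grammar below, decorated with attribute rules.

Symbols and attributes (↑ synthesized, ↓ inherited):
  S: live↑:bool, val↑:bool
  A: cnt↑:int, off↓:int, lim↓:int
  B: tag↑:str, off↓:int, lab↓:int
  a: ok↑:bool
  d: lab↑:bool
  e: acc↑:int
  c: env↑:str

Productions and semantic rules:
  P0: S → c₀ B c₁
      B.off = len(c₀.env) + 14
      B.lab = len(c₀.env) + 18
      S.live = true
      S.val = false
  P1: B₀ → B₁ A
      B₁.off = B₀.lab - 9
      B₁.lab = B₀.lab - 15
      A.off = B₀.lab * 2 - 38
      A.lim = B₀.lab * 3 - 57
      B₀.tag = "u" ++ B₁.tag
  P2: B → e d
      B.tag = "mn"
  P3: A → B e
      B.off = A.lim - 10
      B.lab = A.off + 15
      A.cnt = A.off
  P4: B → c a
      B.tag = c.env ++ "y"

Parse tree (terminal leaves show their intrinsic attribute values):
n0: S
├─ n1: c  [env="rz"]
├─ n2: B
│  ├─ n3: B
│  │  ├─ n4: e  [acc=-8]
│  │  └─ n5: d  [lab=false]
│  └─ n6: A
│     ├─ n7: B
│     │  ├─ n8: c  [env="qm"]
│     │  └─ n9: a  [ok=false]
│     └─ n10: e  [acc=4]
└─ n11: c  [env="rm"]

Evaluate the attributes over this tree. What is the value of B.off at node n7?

-7

1. n1.env = "rz"  [terminal]
2. n2.off = 16  [len(c₀.env) + 14]
3. n2.lab = 20  [len(c₀.env) + 18]
4. n3.off = 11  [B₀.lab - 9]
5. n3.lab = 5  [B₀.lab - 15]
6. n4.acc = -8  [terminal]
7. n5.lab = false  [terminal]
8. n3.tag = "mn"  ["mn"]
9. n6.off = 2  [B₀.lab * 2 - 38]
10. n6.lim = 3  [B₀.lab * 3 - 57]
11. n7.off = -7  [A.lim - 10]
12. n7.lab = 17  [A.off + 15]
13. n8.env = "qm"  [terminal]
14. n9.ok = false  [terminal]
15. n7.tag = "qmy"  [c.env ++ "y"]
16. n10.acc = 4  [terminal]
17. n6.cnt = 2  [A.off]
18. n2.tag = "umn"  ["u" ++ B₁.tag]
19. n11.env = "rm"  [terminal]
20. n0.live = true  [true]
21. n0.val = false  [false]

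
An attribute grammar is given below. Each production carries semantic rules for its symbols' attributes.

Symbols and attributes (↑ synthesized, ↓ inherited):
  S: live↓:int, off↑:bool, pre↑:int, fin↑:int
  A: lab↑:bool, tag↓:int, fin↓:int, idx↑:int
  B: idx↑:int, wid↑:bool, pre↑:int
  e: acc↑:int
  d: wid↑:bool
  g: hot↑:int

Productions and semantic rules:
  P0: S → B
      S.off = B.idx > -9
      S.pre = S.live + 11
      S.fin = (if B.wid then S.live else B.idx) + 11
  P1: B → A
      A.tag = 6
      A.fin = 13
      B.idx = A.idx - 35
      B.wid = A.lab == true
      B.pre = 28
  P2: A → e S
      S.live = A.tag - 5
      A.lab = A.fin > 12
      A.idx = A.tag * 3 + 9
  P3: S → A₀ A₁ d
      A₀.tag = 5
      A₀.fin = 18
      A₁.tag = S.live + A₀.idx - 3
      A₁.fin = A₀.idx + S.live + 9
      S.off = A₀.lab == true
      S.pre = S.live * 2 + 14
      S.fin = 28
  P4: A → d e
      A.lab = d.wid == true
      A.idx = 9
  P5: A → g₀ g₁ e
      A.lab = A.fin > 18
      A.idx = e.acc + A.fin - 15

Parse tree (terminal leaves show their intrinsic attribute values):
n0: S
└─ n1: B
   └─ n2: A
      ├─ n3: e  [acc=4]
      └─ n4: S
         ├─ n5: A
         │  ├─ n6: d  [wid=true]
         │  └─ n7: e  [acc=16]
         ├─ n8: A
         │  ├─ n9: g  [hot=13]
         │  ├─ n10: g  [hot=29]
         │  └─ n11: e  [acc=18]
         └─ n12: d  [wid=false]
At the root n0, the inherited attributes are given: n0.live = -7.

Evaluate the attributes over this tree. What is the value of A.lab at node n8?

true

1. n0.live = -7  [given at root]
2. n2.tag = 6  [6]
3. n2.fin = 13  [13]
4. n3.acc = 4  [terminal]
5. n4.live = 1  [A.tag - 5]
6. n5.tag = 5  [5]
7. n5.fin = 18  [18]
8. n6.wid = true  [terminal]
9. n7.acc = 16  [terminal]
10. n5.lab = true  [d.wid == true]
11. n5.idx = 9  [9]
12. n8.tag = 7  [S.live + A₀.idx - 3]
13. n8.fin = 19  [A₀.idx + S.live + 9]
14. n9.hot = 13  [terminal]
15. n10.hot = 29  [terminal]
16. n11.acc = 18  [terminal]
17. n8.lab = true  [A.fin > 18]
18. n8.idx = 22  [e.acc + A.fin - 15]
19. n12.wid = false  [terminal]
20. n4.off = true  [A₀.lab == true]
21. n4.pre = 16  [S.live * 2 + 14]
22. n4.fin = 28  [28]
23. n2.lab = true  [A.fin > 12]
24. n2.idx = 27  [A.tag * 3 + 9]
25. n1.idx = -8  [A.idx - 35]
26. n1.wid = true  [A.lab == true]
27. n1.pre = 28  [28]
28. n0.off = true  [B.idx > -9]
29. n0.pre = 4  [S.live + 11]
30. n0.fin = 4  [(if B.wid then S.live else B.idx) + 11]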